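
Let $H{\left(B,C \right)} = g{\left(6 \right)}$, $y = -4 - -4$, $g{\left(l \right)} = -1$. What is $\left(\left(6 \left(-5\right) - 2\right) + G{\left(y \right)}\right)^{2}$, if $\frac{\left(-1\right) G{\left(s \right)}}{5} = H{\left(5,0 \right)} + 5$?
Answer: $2704$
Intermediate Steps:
$y = 0$ ($y = -4 + 4 = 0$)
$H{\left(B,C \right)} = -1$
$G{\left(s \right)} = -20$ ($G{\left(s \right)} = - 5 \left(-1 + 5\right) = \left(-5\right) 4 = -20$)
$\left(\left(6 \left(-5\right) - 2\right) + G{\left(y \right)}\right)^{2} = \left(\left(6 \left(-5\right) - 2\right) - 20\right)^{2} = \left(\left(-30 - 2\right) - 20\right)^{2} = \left(-32 - 20\right)^{2} = \left(-52\right)^{2} = 2704$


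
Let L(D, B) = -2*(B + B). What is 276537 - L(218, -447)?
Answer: 274749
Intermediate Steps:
L(D, B) = -4*B
276537 - L(218, -447) = 276537 - (-4)*(-447) = 276537 - 1*1788 = 276537 - 1788 = 274749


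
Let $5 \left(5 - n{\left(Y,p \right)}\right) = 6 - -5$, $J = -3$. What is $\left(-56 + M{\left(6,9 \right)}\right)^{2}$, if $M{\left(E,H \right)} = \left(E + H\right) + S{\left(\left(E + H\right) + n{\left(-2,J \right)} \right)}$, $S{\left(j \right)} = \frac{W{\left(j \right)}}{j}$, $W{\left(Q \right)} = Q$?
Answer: $1600$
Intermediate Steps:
$n{\left(Y,p \right)} = \frac{14}{5}$ ($n{\left(Y,p \right)} = 5 - \frac{6 - -5}{5} = 5 - \frac{6 + 5}{5} = 5 - \frac{11}{5} = \frac{14}{5}$)
$S{\left(j \right)} = 1$ ($S{\left(j \right)} = \frac{j}{j} = 1$)
$M{\left(E,H \right)} = 1 + E + H$ ($M{\left(E,H \right)} = \left(E + H\right) + 1 = 1 + E + H$)
$\left(-56 + M{\left(6,9 \right)}\right)^{2} = \left(-56 + \left(1 + 6 + 9\right)\right)^{2} = \left(-56 + 16\right)^{2} = \left(-40\right)^{2} = 1600$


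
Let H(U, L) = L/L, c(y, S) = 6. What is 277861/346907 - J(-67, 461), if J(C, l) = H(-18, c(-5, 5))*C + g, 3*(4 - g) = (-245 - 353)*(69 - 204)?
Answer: 9357400372/346907 ≈ 26974.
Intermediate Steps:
g = -26906 (g = 4 - (-245 - 353)*(69 - 204)/3 = 4 - (-598)*(-135)/3 = 4 - ⅓*80730 = 4 - 26910 = -26906)
H(U, L) = 1
J(C, l) = -26906 + C (J(C, l) = 1*C - 26906 = C - 26906 = -26906 + C)
277861/346907 - J(-67, 461) = 277861/346907 - (-26906 - 67) = 277861*(1/346907) - 1*(-26973) = 277861/346907 + 26973 = 9357400372/346907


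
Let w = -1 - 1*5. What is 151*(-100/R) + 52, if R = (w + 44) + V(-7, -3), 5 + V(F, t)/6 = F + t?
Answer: 4451/13 ≈ 342.38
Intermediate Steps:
V(F, t) = -30 + 6*F + 6*t (V(F, t) = -30 + 6*(F + t) = -30 + (6*F + 6*t) = -30 + 6*F + 6*t)
w = -6 (w = -1 - 5 = -6)
R = -52 (R = (-6 + 44) + (-30 + 6*(-7) + 6*(-3)) = 38 + (-30 - 42 - 18) = 38 - 90 = -52)
151*(-100/R) + 52 = 151*(-100/(-52)) + 52 = 151*(-100*(-1/52)) + 52 = 151*(25/13) + 52 = 3775/13 + 52 = 4451/13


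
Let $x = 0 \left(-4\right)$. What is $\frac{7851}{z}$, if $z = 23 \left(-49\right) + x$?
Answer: $- \frac{7851}{1127} \approx -6.9663$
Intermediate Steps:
$x = 0$
$z = -1127$ ($z = 23 \left(-49\right) + 0 = -1127 + 0 = -1127$)
$\frac{7851}{z} = \frac{7851}{-1127} = 7851 \left(- \frac{1}{1127}\right) = - \frac{7851}{1127}$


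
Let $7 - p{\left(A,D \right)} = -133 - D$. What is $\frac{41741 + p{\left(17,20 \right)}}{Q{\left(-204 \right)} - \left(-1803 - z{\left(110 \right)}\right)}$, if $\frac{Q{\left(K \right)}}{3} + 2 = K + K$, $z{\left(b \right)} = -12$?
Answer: $\frac{13967}{187} \approx 74.69$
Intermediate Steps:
$p{\left(A,D \right)} = 140 + D$ ($p{\left(A,D \right)} = 7 - \left(-133 - D\right) = 7 + \left(133 + D\right) = 140 + D$)
$Q{\left(K \right)} = -6 + 6 K$ ($Q{\left(K \right)} = -6 + 3 \left(K + K\right) = -6 + 3 \cdot 2 K = -6 + 6 K$)
$\frac{41741 + p{\left(17,20 \right)}}{Q{\left(-204 \right)} - \left(-1803 - z{\left(110 \right)}\right)} = \frac{41741 + \left(140 + 20\right)}{\left(-6 + 6 \left(-204\right)\right) + \left(\left(-12 + 9817\right) - 8014\right)} = \frac{41741 + 160}{\left(-6 - 1224\right) + \left(9805 - 8014\right)} = \frac{41901}{-1230 + 1791} = \frac{41901}{561} = 41901 \cdot \frac{1}{561} = \frac{13967}{187}$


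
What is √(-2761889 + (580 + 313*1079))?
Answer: I*√2423582 ≈ 1556.8*I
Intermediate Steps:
√(-2761889 + (580 + 313*1079)) = √(-2761889 + (580 + 337727)) = √(-2761889 + 338307) = √(-2423582) = I*√2423582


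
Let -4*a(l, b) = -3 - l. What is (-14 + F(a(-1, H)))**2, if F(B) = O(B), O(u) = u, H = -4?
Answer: 729/4 ≈ 182.25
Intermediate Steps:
a(l, b) = 3/4 + l/4 (a(l, b) = -(-3 - l)/4 = 3/4 + l/4)
F(B) = B
(-14 + F(a(-1, H)))**2 = (-14 + (3/4 + (1/4)*(-1)))**2 = (-14 + (3/4 - 1/4))**2 = (-14 + 1/2)**2 = (-27/2)**2 = 729/4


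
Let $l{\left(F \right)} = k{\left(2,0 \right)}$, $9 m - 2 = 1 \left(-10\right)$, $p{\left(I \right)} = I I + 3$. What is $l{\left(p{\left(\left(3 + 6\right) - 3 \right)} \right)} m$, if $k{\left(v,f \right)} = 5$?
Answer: $- \frac{40}{9} \approx -4.4444$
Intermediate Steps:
$p{\left(I \right)} = 3 + I^{2}$ ($p{\left(I \right)} = I^{2} + 3 = 3 + I^{2}$)
$m = - \frac{8}{9}$ ($m = \frac{2}{9} + \frac{1 \left(-10\right)}{9} = \frac{2}{9} + \frac{1}{9} \left(-10\right) = \frac{2}{9} - \frac{10}{9} = - \frac{8}{9} \approx -0.88889$)
$l{\left(F \right)} = 5$
$l{\left(p{\left(\left(3 + 6\right) - 3 \right)} \right)} m = 5 \left(- \frac{8}{9}\right) = - \frac{40}{9}$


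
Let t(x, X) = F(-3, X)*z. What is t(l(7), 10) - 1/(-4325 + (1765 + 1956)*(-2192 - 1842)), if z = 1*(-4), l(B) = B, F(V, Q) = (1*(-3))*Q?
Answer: 1801780681/15014839 ≈ 120.00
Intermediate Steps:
F(V, Q) = -3*Q
z = -4
t(x, X) = 12*X (t(x, X) = -3*X*(-4) = 12*X)
t(l(7), 10) - 1/(-4325 + (1765 + 1956)*(-2192 - 1842)) = 12*10 - 1/(-4325 + (1765 + 1956)*(-2192 - 1842)) = 120 - 1/(-4325 + 3721*(-4034)) = 120 - 1/(-4325 - 15010514) = 120 - 1/(-15014839) = 120 - 1*(-1/15014839) = 120 + 1/15014839 = 1801780681/15014839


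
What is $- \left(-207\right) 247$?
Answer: $51129$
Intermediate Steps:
$- \left(-207\right) 247 = \left(-1\right) \left(-51129\right) = 51129$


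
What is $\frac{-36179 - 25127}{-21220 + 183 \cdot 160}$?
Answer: $- \frac{30653}{4030} \approx -7.6062$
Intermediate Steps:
$\frac{-36179 - 25127}{-21220 + 183 \cdot 160} = - \frac{61306}{-21220 + 29280} = - \frac{61306}{8060} = \left(-61306\right) \frac{1}{8060} = - \frac{30653}{4030}$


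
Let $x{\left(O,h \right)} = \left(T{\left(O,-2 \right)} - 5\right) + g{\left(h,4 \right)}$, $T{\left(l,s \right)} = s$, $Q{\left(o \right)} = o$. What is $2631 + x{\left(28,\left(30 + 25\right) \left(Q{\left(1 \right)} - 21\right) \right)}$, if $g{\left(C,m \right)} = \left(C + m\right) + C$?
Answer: $428$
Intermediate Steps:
$g{\left(C,m \right)} = m + 2 C$
$x{\left(O,h \right)} = -3 + 2 h$ ($x{\left(O,h \right)} = \left(-2 - 5\right) + \left(4 + 2 h\right) = -7 + \left(4 + 2 h\right) = -3 + 2 h$)
$2631 + x{\left(28,\left(30 + 25\right) \left(Q{\left(1 \right)} - 21\right) \right)} = 2631 + \left(-3 + 2 \left(30 + 25\right) \left(1 - 21\right)\right) = 2631 + \left(-3 + 2 \cdot 55 \left(-20\right)\right) = 2631 + \left(-3 + 2 \left(-1100\right)\right) = 2631 - 2203 = 428$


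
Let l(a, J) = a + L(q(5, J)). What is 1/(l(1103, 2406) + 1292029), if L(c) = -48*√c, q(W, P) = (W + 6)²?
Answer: 1/1292604 ≈ 7.7363e-7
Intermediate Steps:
q(W, P) = (6 + W)²
l(a, J) = -528 + a (l(a, J) = a - 48*√((6 + 5)²) = a - 48*√(11²) = a - 48*√121 = a - 48*11 = a - 528 = -528 + a)
1/(l(1103, 2406) + 1292029) = 1/((-528 + 1103) + 1292029) = 1/(575 + 1292029) = 1/1292604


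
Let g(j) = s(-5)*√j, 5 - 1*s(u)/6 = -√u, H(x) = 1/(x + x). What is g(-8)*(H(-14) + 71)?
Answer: -5961*√10/7 + 29805*I*√2/7 ≈ -2692.9 + 6021.5*I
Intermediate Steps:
H(x) = 1/(2*x)
s(u) = 30 + 6*√u (s(u) = 30 - (-6)*√u = 30 + 6*√u)
g(j) = √j*(30 + 6*I*√5) (g(j) = (30 + 6*√(-5))*√j = (30 + 6*(I*√5))*√j = (30 + 6*I*√5)*√j = √j*(30 + 6*I*√5))
g(-8)*(H(-14) + 71) = (6*√(-8)*(5 + I*√5))*((½)/(-14) + 71) = (6*(2*I*√2)*(5 + I*√5))*((½)*(-1/14) + 71) = (12*I*√2*(5 + I*√5))*(-1/28 + 71) = (12*I*√2*(5 + I*√5))*(1987/28) = 5961*I*√2*(5 + I*√5)/7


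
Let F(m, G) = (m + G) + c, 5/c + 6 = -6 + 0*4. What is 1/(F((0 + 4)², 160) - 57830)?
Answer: -12/691853 ≈ -1.7345e-5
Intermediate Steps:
c = -5/12 (c = 5/(-6 + (-6 + 0*4)) = 5/(-6 + (-6 + 0)) = 5/(-6 - 6) = 5/(-12) = 5*(-1/12) = -5/12 ≈ -0.41667)
F(m, G) = -5/12 + G + m (F(m, G) = (m + G) - 5/12 = (G + m) - 5/12 = -5/12 + G + m)
1/(F((0 + 4)², 160) - 57830) = 1/((-5/12 + 160 + (0 + 4)²) - 57830) = 1/((-5/12 + 160 + 4²) - 57830) = 1/((-5/12 + 160 + 16) - 57830) = 1/(2107/12 - 57830) = 1/(-691853/12) = -12/691853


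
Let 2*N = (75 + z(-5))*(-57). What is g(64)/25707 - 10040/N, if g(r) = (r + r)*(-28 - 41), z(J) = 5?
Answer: 104369/25707 ≈ 4.0599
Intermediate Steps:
g(r) = -138*r (g(r) = (2*r)*(-69) = -138*r)
N = -2280 (N = ((75 + 5)*(-57))/2 = (80*(-57))/2 = (½)*(-4560) = -2280)
g(64)/25707 - 10040/N = -138*64/25707 - 10040/(-2280) = -8832*1/25707 - 10040*(-1/2280) = -2944/8569 + 251/57 = 104369/25707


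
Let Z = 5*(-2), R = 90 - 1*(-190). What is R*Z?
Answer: -2800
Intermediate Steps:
R = 280 (R = 90 + 190 = 280)
Z = -10
R*Z = 280*(-10) = -2800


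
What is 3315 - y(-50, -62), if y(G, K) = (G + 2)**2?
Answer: 1011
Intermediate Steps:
y(G, K) = (2 + G)**2
3315 - y(-50, -62) = 3315 - (2 - 50)**2 = 3315 - 1*(-48)**2 = 3315 - 1*2304 = 3315 - 2304 = 1011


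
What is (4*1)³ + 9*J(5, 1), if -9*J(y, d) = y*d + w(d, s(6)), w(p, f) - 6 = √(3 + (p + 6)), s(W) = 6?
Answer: 53 - √10 ≈ 49.838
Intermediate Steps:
w(p, f) = 6 + √(9 + p) (w(p, f) = 6 + √(3 + (p + 6)) = 6 + √(3 + (6 + p)) = 6 + √(9 + p))
J(y, d) = -⅔ - √(9 + d)/9 - d*y/9 (J(y, d) = -(y*d + (6 + √(9 + d)))/9 = -(d*y + (6 + √(9 + d)))/9 = -(6 + √(9 + d) + d*y)/9 = -⅔ - √(9 + d)/9 - d*y/9)
(4*1)³ + 9*J(5, 1) = (4*1)³ + 9*(-⅔ - √(9 + 1)/9 - ⅑*1*5) = 4³ + 9*(-⅔ - √10/9 - 5/9) = 64 + 9*(-11/9 - √10/9) = 64 + (-11 - √10) = 53 - √10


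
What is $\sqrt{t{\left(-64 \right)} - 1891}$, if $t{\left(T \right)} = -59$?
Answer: $5 i \sqrt{78} \approx 44.159 i$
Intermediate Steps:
$\sqrt{t{\left(-64 \right)} - 1891} = \sqrt{-59 - 1891} = \sqrt{-1950} = 5 i \sqrt{78}$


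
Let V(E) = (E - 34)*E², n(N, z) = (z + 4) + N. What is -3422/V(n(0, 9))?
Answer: 3422/3549 ≈ 0.96422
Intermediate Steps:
n(N, z) = 4 + N + z (n(N, z) = (4 + z) + N = 4 + N + z)
V(E) = E²*(-34 + E) (V(E) = (-34 + E)*E² = E²*(-34 + E))
-3422/V(n(0, 9)) = -3422*1/((-34 + (4 + 0 + 9))*(4 + 0 + 9)²) = -3422*1/(169*(-34 + 13)) = -3422/(169*(-21)) = -3422/(-3549) = -3422*(-1/3549) = 3422/3549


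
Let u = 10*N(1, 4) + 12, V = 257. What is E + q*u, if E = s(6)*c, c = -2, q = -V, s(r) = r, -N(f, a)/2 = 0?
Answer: -3096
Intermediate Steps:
N(f, a) = 0 (N(f, a) = -2*0 = 0)
q = -257 (q = -1*257 = -257)
E = -12 (E = 6*(-2) = -12)
u = 12 (u = 10*0 + 12 = 0 + 12 = 12)
E + q*u = -12 - 257*12 = -12 - 3084 = -3096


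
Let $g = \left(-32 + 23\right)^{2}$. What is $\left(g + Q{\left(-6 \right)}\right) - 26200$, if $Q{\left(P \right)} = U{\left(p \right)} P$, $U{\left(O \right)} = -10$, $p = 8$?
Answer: $-26059$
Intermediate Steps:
$Q{\left(P \right)} = - 10 P$
$g = 81$ ($g = \left(-9\right)^{2} = 81$)
$\left(g + Q{\left(-6 \right)}\right) - 26200 = \left(81 - -60\right) - 26200 = \left(81 + 60\right) - 26200 = 141 - 26200 = -26059$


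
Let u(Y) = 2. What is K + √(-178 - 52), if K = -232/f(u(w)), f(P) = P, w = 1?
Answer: -116 + I*√230 ≈ -116.0 + 15.166*I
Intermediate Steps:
K = -116 (K = -232/2 = -232*½ = -116)
K + √(-178 - 52) = -116 + √(-178 - 52) = -116 + √(-230) = -116 + I*√230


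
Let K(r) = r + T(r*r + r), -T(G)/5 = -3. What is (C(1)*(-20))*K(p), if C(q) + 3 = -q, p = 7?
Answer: 1760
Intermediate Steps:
T(G) = 15 (T(G) = -5*(-3) = 15)
C(q) = -3 - q
K(r) = 15 + r (K(r) = r + 15 = 15 + r)
(C(1)*(-20))*K(p) = ((-3 - 1*1)*(-20))*(15 + 7) = ((-3 - 1)*(-20))*22 = -4*(-20)*22 = 80*22 = 1760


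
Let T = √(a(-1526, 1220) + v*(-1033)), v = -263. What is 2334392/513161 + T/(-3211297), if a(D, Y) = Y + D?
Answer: 2334392/513161 - √271373/3211297 ≈ 4.5489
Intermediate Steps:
a(D, Y) = D + Y
T = √271373 (T = √((-1526 + 1220) - 263*(-1033)) = √(-306 + 271679) = √271373 ≈ 520.93)
2334392/513161 + T/(-3211297) = 2334392/513161 + √271373/(-3211297) = 2334392*(1/513161) + √271373*(-1/3211297) = 2334392/513161 - √271373/3211297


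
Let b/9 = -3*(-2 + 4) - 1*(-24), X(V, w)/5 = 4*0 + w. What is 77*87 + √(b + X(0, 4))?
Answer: 6699 + √182 ≈ 6712.5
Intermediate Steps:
X(V, w) = 5*w (X(V, w) = 5*(4*0 + w) = 5*(0 + w) = 5*w)
b = 162 (b = 9*(-3*(-2 + 4) - 1*(-24)) = 9*(-3*2 + 24) = 9*(-6 + 24) = 9*18 = 162)
77*87 + √(b + X(0, 4)) = 77*87 + √(162 + 5*4) = 6699 + √(162 + 20) = 6699 + √182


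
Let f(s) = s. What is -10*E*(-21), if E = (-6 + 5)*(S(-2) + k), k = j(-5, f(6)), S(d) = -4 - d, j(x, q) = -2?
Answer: 840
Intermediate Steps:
k = -2
E = 4 (E = (-6 + 5)*((-4 - 1*(-2)) - 2) = -((-4 + 2) - 2) = -(-2 - 2) = -1*(-4) = 4)
-10*E*(-21) = -10*4*(-21) = -40*(-21) = 840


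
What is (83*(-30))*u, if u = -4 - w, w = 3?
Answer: 17430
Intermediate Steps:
u = -7 (u = -4 - 1*3 = -4 - 3 = -7)
(83*(-30))*u = (83*(-30))*(-7) = -2490*(-7) = 17430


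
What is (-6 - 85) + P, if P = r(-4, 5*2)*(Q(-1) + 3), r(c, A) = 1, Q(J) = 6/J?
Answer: -94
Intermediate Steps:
P = -3 (P = 1*(6/(-1) + 3) = 1*(6*(-1) + 3) = 1*(-6 + 3) = 1*(-3) = -3)
(-6 - 85) + P = (-6 - 85) - 3 = -91 - 3 = -94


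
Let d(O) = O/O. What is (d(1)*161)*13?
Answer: 2093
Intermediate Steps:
d(O) = 1
(d(1)*161)*13 = (1*161)*13 = 161*13 = 2093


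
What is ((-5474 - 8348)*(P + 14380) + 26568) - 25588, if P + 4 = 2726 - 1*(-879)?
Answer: -248532402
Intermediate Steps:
P = 3601 (P = -4 + (2726 - 1*(-879)) = -4 + (2726 + 879) = -4 + 3605 = 3601)
((-5474 - 8348)*(P + 14380) + 26568) - 25588 = ((-5474 - 8348)*(3601 + 14380) + 26568) - 25588 = (-13822*17981 + 26568) - 25588 = (-248533382 + 26568) - 25588 = -248506814 - 25588 = -248532402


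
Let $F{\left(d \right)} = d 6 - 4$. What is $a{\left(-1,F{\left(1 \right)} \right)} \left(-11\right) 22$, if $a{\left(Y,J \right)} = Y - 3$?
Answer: $968$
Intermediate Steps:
$F{\left(d \right)} = -4 + 6 d$ ($F{\left(d \right)} = 6 d - 4 = -4 + 6 d$)
$a{\left(Y,J \right)} = -3 + Y$
$a{\left(-1,F{\left(1 \right)} \right)} \left(-11\right) 22 = \left(-3 - 1\right) \left(-11\right) 22 = \left(-4\right) \left(-11\right) 22 = 44 \cdot 22 = 968$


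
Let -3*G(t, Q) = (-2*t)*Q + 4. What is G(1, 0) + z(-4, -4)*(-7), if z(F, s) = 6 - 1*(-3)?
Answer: -193/3 ≈ -64.333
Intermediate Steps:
G(t, Q) = -4/3 + 2*Q*t/3 (G(t, Q) = -((-2*t)*Q + 4)/3 = -(-2*Q*t + 4)/3 = -(4 - 2*Q*t)/3 = -4/3 + 2*Q*t/3)
z(F, s) = 9 (z(F, s) = 6 + 3 = 9)
G(1, 0) + z(-4, -4)*(-7) = (-4/3 + (⅔)*0*1) + 9*(-7) = (-4/3 + 0) - 63 = -4/3 - 63 = -193/3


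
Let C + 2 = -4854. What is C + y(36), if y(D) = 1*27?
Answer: -4829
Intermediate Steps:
C = -4856 (C = -2 - 4854 = -4856)
y(D) = 27
C + y(36) = -4856 + 27 = -4829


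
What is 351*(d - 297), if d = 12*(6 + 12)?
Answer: -28431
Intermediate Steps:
d = 216 (d = 12*18 = 216)
351*(d - 297) = 351*(216 - 297) = 351*(-81) = -28431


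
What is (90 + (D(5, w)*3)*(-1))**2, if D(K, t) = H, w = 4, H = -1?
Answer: 8649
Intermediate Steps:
D(K, t) = -1
(90 + (D(5, w)*3)*(-1))**2 = (90 - 1*3*(-1))**2 = (90 - 3*(-1))**2 = (90 + 3)**2 = 93**2 = 8649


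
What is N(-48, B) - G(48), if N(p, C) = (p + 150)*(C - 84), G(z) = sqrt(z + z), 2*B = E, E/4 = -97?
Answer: -28356 - 4*sqrt(6) ≈ -28366.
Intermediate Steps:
E = -388 (E = 4*(-97) = -388)
B = -194 (B = (1/2)*(-388) = -194)
G(z) = sqrt(2)*sqrt(z) (G(z) = sqrt(2*z) = sqrt(2)*sqrt(z))
N(p, C) = (-84 + C)*(150 + p) (N(p, C) = (150 + p)*(-84 + C) = (-84 + C)*(150 + p))
N(-48, B) - G(48) = (-12600 - 84*(-48) + 150*(-194) - 194*(-48)) - sqrt(2)*sqrt(48) = (-12600 + 4032 - 29100 + 9312) - sqrt(2)*4*sqrt(3) = -28356 - 4*sqrt(6)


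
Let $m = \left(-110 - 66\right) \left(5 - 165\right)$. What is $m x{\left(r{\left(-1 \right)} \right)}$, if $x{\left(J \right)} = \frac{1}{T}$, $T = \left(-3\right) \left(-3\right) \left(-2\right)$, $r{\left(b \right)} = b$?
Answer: $- \frac{14080}{9} \approx -1564.4$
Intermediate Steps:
$T = -18$ ($T = 9 \left(-2\right) = -18$)
$m = 28160$ ($m = \left(-176\right) \left(-160\right) = 28160$)
$x{\left(J \right)} = - \frac{1}{18}$ ($x{\left(J \right)} = \frac{1}{-18} = - \frac{1}{18}$)
$m x{\left(r{\left(-1 \right)} \right)} = 28160 \left(- \frac{1}{18}\right) = - \frac{14080}{9}$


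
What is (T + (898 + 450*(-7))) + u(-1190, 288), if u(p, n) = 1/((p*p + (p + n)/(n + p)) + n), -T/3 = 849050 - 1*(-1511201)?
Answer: -10032290368944/1416389 ≈ -7.0830e+6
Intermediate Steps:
T = -7080753 (T = -3*(849050 - 1*(-1511201)) = -3*(849050 + 1511201) = -3*2360251 = -7080753)
u(p, n) = 1/(1 + n + p**2) (u(p, n) = 1/((p**2 + (n + p)/(n + p)) + n) = 1/((p**2 + 1) + n) = 1/((1 + p**2) + n) = 1/(1 + n + p**2))
(T + (898 + 450*(-7))) + u(-1190, 288) = (-7080753 + (898 + 450*(-7))) + 1/(1 + 288 + (-1190)**2) = (-7080753 + (898 - 3150)) + 1/(1 + 288 + 1416100) = (-7080753 - 2252) + 1/1416389 = -7083005 + 1/1416389 = -10032290368944/1416389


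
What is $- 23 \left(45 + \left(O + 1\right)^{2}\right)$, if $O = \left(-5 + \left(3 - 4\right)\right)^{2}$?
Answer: $-32522$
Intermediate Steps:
$O = 36$ ($O = \left(-5 + \left(3 - 4\right)\right)^{2} = \left(-5 - 1\right)^{2} = \left(-6\right)^{2} = 36$)
$- 23 \left(45 + \left(O + 1\right)^{2}\right) = - 23 \left(45 + \left(36 + 1\right)^{2}\right) = - 23 \left(45 + 37^{2}\right) = - 23 \left(45 + 1369\right) = \left(-23\right) 1414 = -32522$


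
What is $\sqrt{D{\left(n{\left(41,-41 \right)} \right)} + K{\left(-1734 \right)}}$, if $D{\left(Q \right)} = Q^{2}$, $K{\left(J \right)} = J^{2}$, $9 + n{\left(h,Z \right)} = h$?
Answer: $2 \sqrt{751945} \approx 1734.3$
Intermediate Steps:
$n{\left(h,Z \right)} = -9 + h$
$\sqrt{D{\left(n{\left(41,-41 \right)} \right)} + K{\left(-1734 \right)}} = \sqrt{\left(-9 + 41\right)^{2} + \left(-1734\right)^{2}} = \sqrt{32^{2} + 3006756} = \sqrt{1024 + 3006756} = \sqrt{3007780} = 2 \sqrt{751945}$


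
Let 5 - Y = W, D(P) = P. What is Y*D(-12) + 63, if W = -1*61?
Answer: -729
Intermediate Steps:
W = -61
Y = 66 (Y = 5 - 1*(-61) = 5 + 61 = 66)
Y*D(-12) + 63 = 66*(-12) + 63 = -792 + 63 = -729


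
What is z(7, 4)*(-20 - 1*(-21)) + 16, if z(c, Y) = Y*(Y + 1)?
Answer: 36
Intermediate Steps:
z(c, Y) = Y*(1 + Y)
z(7, 4)*(-20 - 1*(-21)) + 16 = (4*(1 + 4))*(-20 - 1*(-21)) + 16 = (4*5)*(-20 + 21) + 16 = 20*1 + 16 = 20 + 16 = 36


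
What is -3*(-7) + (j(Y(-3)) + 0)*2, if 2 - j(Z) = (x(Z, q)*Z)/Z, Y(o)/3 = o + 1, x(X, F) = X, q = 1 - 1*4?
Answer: 37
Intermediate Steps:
q = -3 (q = 1 - 4 = -3)
Y(o) = 3 + 3*o (Y(o) = 3*(o + 1) = 3*(1 + o) = 3 + 3*o)
j(Z) = 2 - Z (j(Z) = 2 - Z*Z/Z = 2 - Z²/Z = 2 - Z)
-3*(-7) + (j(Y(-3)) + 0)*2 = -3*(-7) + ((2 - (3 + 3*(-3))) + 0)*2 = 21 + ((2 - (3 - 9)) + 0)*2 = 21 + ((2 - 1*(-6)) + 0)*2 = 21 + ((2 + 6) + 0)*2 = 21 + (8 + 0)*2 = 21 + 8*2 = 21 + 16 = 37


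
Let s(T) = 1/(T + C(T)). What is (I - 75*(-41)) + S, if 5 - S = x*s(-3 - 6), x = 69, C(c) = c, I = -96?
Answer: 17927/6 ≈ 2987.8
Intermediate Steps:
s(T) = 1/(2*T) (s(T) = 1/(T + T) = 1/(2*T))
S = 53/6 (S = 5 - 69*1/(2*(-3 - 6)) = 5 - 69*(½)/(-9) = 5 - 69*(½)*(-⅑) = 5 - 69*(-1)/18 = 5 - 1*(-23/6) = 5 + 23/6 = 53/6 ≈ 8.8333)
(I - 75*(-41)) + S = (-96 - 75*(-41)) + 53/6 = (-96 + 3075) + 53/6 = 2979 + 53/6 = 17927/6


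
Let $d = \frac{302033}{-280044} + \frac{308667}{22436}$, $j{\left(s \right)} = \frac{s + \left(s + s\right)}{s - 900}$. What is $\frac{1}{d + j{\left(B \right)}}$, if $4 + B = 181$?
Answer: $\frac{94638699459}{1130431499237} \approx 0.083719$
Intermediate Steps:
$B = 177$ ($B = -4 + 181 = 177$)
$j{\left(s \right)} = \frac{3 s}{-900 + s}$ ($j{\left(s \right)} = \frac{s + 2 s}{-900 + s} = \frac{3 s}{-900 + s}$)
$d = \frac{4978995560}{392691699}$ ($d = 302033 \left(- \frac{1}{280044}\right) + 308667 \cdot \frac{1}{22436} = - \frac{302033}{280044} + \frac{308667}{22436} = \frac{4978995560}{392691699} \approx 12.679$)
$\frac{1}{d + j{\left(B \right)}} = \frac{1}{\frac{4978995560}{392691699} + 3 \cdot 177 \frac{1}{-900 + 177}} = \frac{1}{\frac{4978995560}{392691699} + 3 \cdot 177 \frac{1}{-723}} = \frac{1}{\frac{4978995560}{392691699} + 3 \cdot 177 \left(- \frac{1}{723}\right)} = \frac{1}{\frac{4978995560}{392691699} - \frac{177}{241}} = \frac{1}{\frac{1130431499237}{94638699459}} = \frac{94638699459}{1130431499237}$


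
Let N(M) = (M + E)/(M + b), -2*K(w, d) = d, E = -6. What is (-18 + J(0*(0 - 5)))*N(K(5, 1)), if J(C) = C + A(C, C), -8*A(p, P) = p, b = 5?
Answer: 26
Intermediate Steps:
K(w, d) = -d/2
A(p, P) = -p/8
N(M) = (-6 + M)/(5 + M) (N(M) = (M - 6)/(M + 5) = (-6 + M)/(5 + M))
J(C) = 7*C/8 (J(C) = C - C/8 = 7*C/8)
(-18 + J(0*(0 - 5)))*N(K(5, 1)) = (-18 + 7*(0*(0 - 5))/8)*((-6 - 1/2*1)/(5 - 1/2*1)) = (-18 + 7*(0*(-5))/8)*((-6 - 1/2)/(5 - 1/2)) = (-18 + (7/8)*0)*(-13/2/(9/2)) = (-18 + 0)*((2/9)*(-13/2)) = -18*(-13/9) = 26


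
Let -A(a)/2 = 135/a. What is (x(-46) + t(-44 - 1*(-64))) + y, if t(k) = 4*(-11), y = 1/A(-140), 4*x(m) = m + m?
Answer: -1795/27 ≈ -66.481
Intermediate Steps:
A(a) = -270/a
x(m) = m/2 (x(m) = (m + m)/4 = (2*m)/4 = m/2)
y = 14/27 (y = 1/(-270/(-140)) = 1/(-270*(-1/140)) = 1/(27/14) = 14/27 ≈ 0.51852)
t(k) = -44
(x(-46) + t(-44 - 1*(-64))) + y = ((1/2)*(-46) - 44) + 14/27 = (-23 - 44) + 14/27 = -67 + 14/27 = -1795/27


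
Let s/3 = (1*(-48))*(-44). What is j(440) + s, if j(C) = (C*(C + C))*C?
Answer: 170374336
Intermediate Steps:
j(C) = 2*C³ (j(C) = (C*(2*C))*C = (2*C²)*C = 2*C³)
s = 6336 (s = 3*((1*(-48))*(-44)) = 3*(-48*(-44)) = 3*2112 = 6336)
j(440) + s = 2*440³ + 6336 = 2*85184000 + 6336 = 170368000 + 6336 = 170374336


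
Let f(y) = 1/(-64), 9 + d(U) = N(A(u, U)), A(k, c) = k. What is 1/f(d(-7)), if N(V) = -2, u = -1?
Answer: -64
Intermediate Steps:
d(U) = -11 (d(U) = -9 - 2 = -11)
f(y) = -1/64
1/f(d(-7)) = 1/(-1/64) = -64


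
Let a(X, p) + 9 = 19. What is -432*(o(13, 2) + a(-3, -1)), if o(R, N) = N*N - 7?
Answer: -3024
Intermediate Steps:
o(R, N) = -7 + N**2 (o(R, N) = N**2 - 7 = -7 + N**2)
a(X, p) = 10 (a(X, p) = -9 + 19 = 10)
-432*(o(13, 2) + a(-3, -1)) = -432*((-7 + 2**2) + 10) = -432*((-7 + 4) + 10) = -432*(-3 + 10) = -432*7 = -3024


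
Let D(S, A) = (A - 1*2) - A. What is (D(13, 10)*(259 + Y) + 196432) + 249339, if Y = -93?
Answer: 445439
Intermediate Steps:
D(S, A) = -2 (D(S, A) = (A - 2) - A = (-2 + A) - A = -2)
(D(13, 10)*(259 + Y) + 196432) + 249339 = (-2*(259 - 93) + 196432) + 249339 = (-2*166 + 196432) + 249339 = (-332 + 196432) + 249339 = 196100 + 249339 = 445439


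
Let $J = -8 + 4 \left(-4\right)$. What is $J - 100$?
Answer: $-124$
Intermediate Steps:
$J = -24$ ($J = -8 - 16 = -24$)
$J - 100 = -24 - 100 = -124$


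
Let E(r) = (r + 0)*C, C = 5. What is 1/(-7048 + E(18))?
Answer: -1/6958 ≈ -0.00014372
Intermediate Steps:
E(r) = 5*r (E(r) = (r + 0)*5 = r*5 = 5*r)
1/(-7048 + E(18)) = 1/(-7048 + 5*18) = 1/(-7048 + 90) = 1/(-6958) = -1/6958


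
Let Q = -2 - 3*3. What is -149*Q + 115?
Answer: 1754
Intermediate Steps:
Q = -11 (Q = -2 - 9 = -11)
-149*Q + 115 = -149*(-11) + 115 = 1639 + 115 = 1754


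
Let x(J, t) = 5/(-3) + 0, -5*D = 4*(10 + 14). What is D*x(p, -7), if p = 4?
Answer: 32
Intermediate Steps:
D = -96/5 (D = -4*(10 + 14)/5 = -4*24/5 = -⅕*96 = -96/5 ≈ -19.200)
x(J, t) = -5/3 (x(J, t) = 5*(-⅓) + 0 = -5/3 + 0 = -5/3)
D*x(p, -7) = -96/5*(-5/3) = 32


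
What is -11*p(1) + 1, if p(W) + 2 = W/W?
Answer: 12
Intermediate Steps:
p(W) = -1 (p(W) = -2 + W/W = -2 + 1 = -1)
-11*p(1) + 1 = -11*(-1) + 1 = 11 + 1 = 12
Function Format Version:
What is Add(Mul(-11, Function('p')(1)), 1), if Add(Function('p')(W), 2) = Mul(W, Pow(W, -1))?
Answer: 12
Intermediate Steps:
Function('p')(W) = -1 (Function('p')(W) = Add(-2, Mul(W, Pow(W, -1))) = Add(-2, 1) = -1)
Add(Mul(-11, Function('p')(1)), 1) = Add(Mul(-11, -1), 1) = Add(11, 1) = 12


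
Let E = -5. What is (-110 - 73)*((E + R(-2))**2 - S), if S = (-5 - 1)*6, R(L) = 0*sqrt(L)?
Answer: -11163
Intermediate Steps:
R(L) = 0
S = -36 (S = -6*6 = -36)
(-110 - 73)*((E + R(-2))**2 - S) = (-110 - 73)*((-5 + 0)**2 - 1*(-36)) = -183*((-5)**2 + 36) = -183*(25 + 36) = -183*61 = -11163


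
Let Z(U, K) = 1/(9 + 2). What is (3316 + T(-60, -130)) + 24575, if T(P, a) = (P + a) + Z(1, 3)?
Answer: 304712/11 ≈ 27701.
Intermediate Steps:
Z(U, K) = 1/11
T(P, a) = 1/11 + P + a (T(P, a) = (P + a) + 1/11 = 1/11 + P + a)
(3316 + T(-60, -130)) + 24575 = (3316 + (1/11 - 60 - 130)) + 24575 = (3316 - 2089/11) + 24575 = 34387/11 + 24575 = 304712/11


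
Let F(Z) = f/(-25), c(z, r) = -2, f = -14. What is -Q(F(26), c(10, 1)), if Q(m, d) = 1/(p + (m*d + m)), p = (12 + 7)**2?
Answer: -25/9011 ≈ -0.0027744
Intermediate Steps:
p = 361 (p = 19**2 = 361)
F(Z) = 14/25 (F(Z) = -14/(-25) = -14*(-1/25) = 14/25)
Q(m, d) = 1/(361 + m + d*m) (Q(m, d) = 1/(361 + (m*d + m)) = 1/(361 + (d*m + m)) = 1/(361 + (m + d*m)) = 1/(361 + m + d*m))
-Q(F(26), c(10, 1)) = -1/(361 + 14/25 - 2*14/25) = -1/(361 + 14/25 - 28/25) = -1/9011/25 = -1*25/9011 = -25/9011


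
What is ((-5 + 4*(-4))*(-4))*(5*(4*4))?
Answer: 6720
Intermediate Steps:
((-5 + 4*(-4))*(-4))*(5*(4*4)) = ((-5 - 16)*(-4))*(5*16) = -21*(-4)*80 = 84*80 = 6720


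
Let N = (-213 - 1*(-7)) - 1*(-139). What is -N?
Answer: 67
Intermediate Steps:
N = -67 (N = (-213 + 7) + 139 = -206 + 139 = -67)
-N = -1*(-67) = 67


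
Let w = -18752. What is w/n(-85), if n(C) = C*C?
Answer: -18752/7225 ≈ -2.5954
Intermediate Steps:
n(C) = C²
w/n(-85) = -18752/((-85)²) = -18752/7225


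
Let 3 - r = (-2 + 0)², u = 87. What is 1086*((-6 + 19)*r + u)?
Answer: 80364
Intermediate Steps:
r = -1 (r = 3 - (-2 + 0)² = 3 - 1*(-2)² = 3 - 1*4 = 3 - 4 = -1)
1086*((-6 + 19)*r + u) = 1086*((-6 + 19)*(-1) + 87) = 1086*(13*(-1) + 87) = 1086*(-13 + 87) = 1086*74 = 80364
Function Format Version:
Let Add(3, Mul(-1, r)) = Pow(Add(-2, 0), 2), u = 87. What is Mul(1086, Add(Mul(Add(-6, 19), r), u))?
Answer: 80364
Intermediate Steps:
r = -1 (r = Add(3, Mul(-1, Pow(Add(-2, 0), 2))) = Add(3, Mul(-1, Pow(-2, 2))) = Add(3, Mul(-1, 4)) = Add(3, -4) = -1)
Mul(1086, Add(Mul(Add(-6, 19), r), u)) = Mul(1086, Add(Mul(Add(-6, 19), -1), 87)) = Mul(1086, Add(Mul(13, -1), 87)) = Mul(1086, Add(-13, 87)) = Mul(1086, 74) = 80364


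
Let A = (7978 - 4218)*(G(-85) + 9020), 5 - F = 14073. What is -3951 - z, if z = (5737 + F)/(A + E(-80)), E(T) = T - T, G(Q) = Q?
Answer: -132736207269/33595600 ≈ -3951.0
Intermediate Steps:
F = -14068 (F = 5 - 1*14073 = 5 - 14073 = -14068)
E(T) = 0
A = 33595600 (A = (7978 - 4218)*(-85 + 9020) = 3760*8935 = 33595600)
z = -8331/33595600 (z = (5737 - 14068)/(33595600 + 0) = -8331/33595600 ≈ -0.00024798)
-3951 - z = -3951 - 1*(-8331/33595600) = -3951 + 8331/33595600 = -132736207269/33595600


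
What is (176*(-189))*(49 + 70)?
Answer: -3958416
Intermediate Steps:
(176*(-189))*(49 + 70) = -33264*119 = -3958416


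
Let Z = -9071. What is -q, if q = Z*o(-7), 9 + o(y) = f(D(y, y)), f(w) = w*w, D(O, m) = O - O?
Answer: -81639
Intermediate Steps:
D(O, m) = 0
f(w) = w²
o(y) = -9 (o(y) = -9 + 0² = -9 + 0 = -9)
q = 81639 (q = -9071*(-9) = 81639)
-q = -1*81639 = -81639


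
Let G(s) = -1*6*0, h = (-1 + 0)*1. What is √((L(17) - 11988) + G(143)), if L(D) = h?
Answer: I*√11989 ≈ 109.49*I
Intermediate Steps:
h = -1 (h = -1*1 = -1)
G(s) = 0 (G(s) = -6*0 = 0)
L(D) = -1
√((L(17) - 11988) + G(143)) = √((-1 - 11988) + 0) = √(-11989 + 0) = √(-11989) = I*√11989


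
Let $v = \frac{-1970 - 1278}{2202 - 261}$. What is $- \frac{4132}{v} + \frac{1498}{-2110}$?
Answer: $\frac{2114722727}{856660} \approx 2468.6$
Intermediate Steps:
$v = - \frac{3248}{1941} \approx -1.6734$
$- \frac{4132}{v} + \frac{1498}{-2110} = - \frac{4132}{- \frac{3248}{1941}} + \frac{1498}{-2110} = \left(-4132\right) \left(- \frac{1941}{3248}\right) + 1498 \left(- \frac{1}{2110}\right) = \frac{2005053}{812} - \frac{749}{1055} = \frac{2114722727}{856660}$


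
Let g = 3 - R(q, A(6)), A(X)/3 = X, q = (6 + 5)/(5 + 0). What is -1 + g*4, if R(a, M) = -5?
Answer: 31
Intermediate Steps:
q = 11/5 ≈ 2.2000
A(X) = 3*X
g = 8 (g = 3 - 1*(-5) = 3 + 5 = 8)
-1 + g*4 = -1 + 8*4 = -1 + 32 = 31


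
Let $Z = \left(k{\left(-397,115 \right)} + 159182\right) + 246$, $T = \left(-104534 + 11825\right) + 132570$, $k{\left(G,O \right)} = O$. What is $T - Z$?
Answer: $-119682$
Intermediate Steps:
$T = 39861$ ($T = -92709 + 132570 = 39861$)
$Z = 159543$ ($Z = \left(115 + 159182\right) + 246 = 159297 + 246 = 159543$)
$T - Z = 39861 - 159543 = -119682$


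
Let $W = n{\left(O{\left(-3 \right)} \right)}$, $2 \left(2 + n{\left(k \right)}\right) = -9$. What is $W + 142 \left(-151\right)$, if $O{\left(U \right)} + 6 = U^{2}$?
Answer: $- \frac{42897}{2} \approx -21449.0$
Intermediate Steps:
$O{\left(U \right)} = -6 + U^{2}$
$n{\left(k \right)} = - \frac{13}{2}$ ($n{\left(k \right)} = -2 + \frac{1}{2} \left(-9\right) = -2 - \frac{9}{2} = - \frac{13}{2}$)
$W = - \frac{13}{2} \approx -6.5$
$W + 142 \left(-151\right) = - \frac{13}{2} + 142 \left(-151\right) = - \frac{13}{2} - 21442 = - \frac{42897}{2}$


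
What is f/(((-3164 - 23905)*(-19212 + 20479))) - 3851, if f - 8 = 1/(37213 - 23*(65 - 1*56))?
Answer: -1629195625815629/423057809846 ≈ -3851.0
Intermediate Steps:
f = 296049/37006 (f = 8 + 1/(37213 - 23*(65 - 1*56)) = 8 + 1/(37213 - 23*(65 - 56)) = 8 + 1/(37213 - 23*9) = 8 + 1/(37213 - 207) = 8 + 1/37006 = 296049/37006 ≈ 8.0000)
f/(((-3164 - 23905)*(-19212 + 20479))) - 3851 = 296049/(37006*(((-3164 - 23905)*(-19212 + 20479)))) - 3851 = 296049/(37006*((-27069*1267))) - 3851 = (296049/37006)/(-34296423) - 3851 = (296049/37006)*(-1/34296423) - 3851 = -98683/423057809846 - 3851 = -1629195625815629/423057809846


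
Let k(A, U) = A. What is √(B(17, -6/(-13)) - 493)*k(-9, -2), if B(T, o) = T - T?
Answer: -9*I*√493 ≈ -199.83*I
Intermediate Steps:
B(T, o) = 0
√(B(17, -6/(-13)) - 493)*k(-9, -2) = √(0 - 493)*(-9) = √(-493)*(-9) = (I*√493)*(-9) = -9*I*√493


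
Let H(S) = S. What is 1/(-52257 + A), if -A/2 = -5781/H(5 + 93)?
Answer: -49/2554812 ≈ -1.9179e-5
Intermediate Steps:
A = 5781/49 (A = -(-11562)/(5 + 93) = -(-11562)/98 = -2*(-5781/98) = 5781/49 ≈ 117.98)
1/(-52257 + A) = 1/(-52257 + 5781/49) = 1/(-2554812/49) = -49/2554812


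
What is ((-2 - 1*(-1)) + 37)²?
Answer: 1296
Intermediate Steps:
((-2 - 1*(-1)) + 37)² = ((-2 + 1) + 37)² = (-1 + 37)² = 36² = 1296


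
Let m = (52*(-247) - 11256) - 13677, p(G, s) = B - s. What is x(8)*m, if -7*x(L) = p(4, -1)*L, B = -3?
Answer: -604432/7 ≈ -86347.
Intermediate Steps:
p(G, s) = -3 - s
m = -37777 (m = (-12844 - 11256) - 13677 = -24100 - 13677 = -37777)
x(L) = 2*L/7 (x(L) = -(-3 - 1*(-1))*L/7 = -(-3 + 1)*L/7 = -(-2)*L/7 = 2*L/7)
x(8)*m = ((2/7)*8)*(-37777) = (16/7)*(-37777) = -604432/7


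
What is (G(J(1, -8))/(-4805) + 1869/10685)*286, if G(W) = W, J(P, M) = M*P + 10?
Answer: 102492962/2053657 ≈ 49.908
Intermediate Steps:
J(P, M) = 10 + M*P
(G(J(1, -8))/(-4805) + 1869/10685)*286 = ((10 - 8*1)/(-4805) + 1869/10685)*286 = ((10 - 8)*(-1/4805) + 1869*(1/10685))*286 = (2*(-1/4805) + 1869/10685)*286 = (-2/4805 + 1869/10685)*286 = (358367/2053657)*286 = 102492962/2053657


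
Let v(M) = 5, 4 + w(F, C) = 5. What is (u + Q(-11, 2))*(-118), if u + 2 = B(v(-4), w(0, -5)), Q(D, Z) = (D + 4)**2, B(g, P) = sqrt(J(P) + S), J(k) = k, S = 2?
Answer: -5546 - 118*sqrt(3) ≈ -5750.4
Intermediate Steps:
w(F, C) = 1 (w(F, C) = -4 + 5 = 1)
B(g, P) = sqrt(2 + P) (B(g, P) = sqrt(P + 2) = sqrt(2 + P))
Q(D, Z) = (4 + D)**2
u = -2 + sqrt(3) (u = -2 + sqrt(2 + 1) = -2 + sqrt(3) ≈ -0.26795)
(u + Q(-11, 2))*(-118) = ((-2 + sqrt(3)) + (4 - 11)**2)*(-118) = ((-2 + sqrt(3)) + (-7)**2)*(-118) = ((-2 + sqrt(3)) + 49)*(-118) = (47 + sqrt(3))*(-118) = -5546 - 118*sqrt(3)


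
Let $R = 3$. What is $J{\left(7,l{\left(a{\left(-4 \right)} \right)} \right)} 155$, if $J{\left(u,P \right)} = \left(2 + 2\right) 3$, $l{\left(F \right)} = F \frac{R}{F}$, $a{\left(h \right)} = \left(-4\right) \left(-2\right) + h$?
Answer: $1860$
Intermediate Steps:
$a{\left(h \right)} = 8 + h$
$l{\left(F \right)} = 3$ ($l{\left(F \right)} = F \frac{3}{F} = 3$)
$J{\left(u,P \right)} = 12$ ($J{\left(u,P \right)} = 4 \cdot 3 = 12$)
$J{\left(7,l{\left(a{\left(-4 \right)} \right)} \right)} 155 = 12 \cdot 155 = 1860$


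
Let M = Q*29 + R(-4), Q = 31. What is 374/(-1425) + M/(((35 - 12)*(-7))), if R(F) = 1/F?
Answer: -5363731/917700 ≈ -5.8448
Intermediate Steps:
M = 3595/4 (M = 31*29 + 1/(-4) = 899 - ¼ = 3595/4 ≈ 898.75)
374/(-1425) + M/(((35 - 12)*(-7))) = 374/(-1425) + 3595/(4*(((35 - 12)*(-7)))) = 374*(-1/1425) + 3595/(4*((23*(-7)))) = -374/1425 + (3595/4)/(-161) = -374/1425 + (3595/4)*(-1/161) = -374/1425 - 3595/644 = -5363731/917700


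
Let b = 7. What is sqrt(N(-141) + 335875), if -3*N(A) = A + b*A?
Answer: sqrt(336251) ≈ 579.87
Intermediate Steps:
N(A) = -8*A/3 (N(A) = -(A + 7*A)/3 = -8*A/3)
sqrt(N(-141) + 335875) = sqrt(-8/3*(-141) + 335875) = sqrt(376 + 335875) = sqrt(336251)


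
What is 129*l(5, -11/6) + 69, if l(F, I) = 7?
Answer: 972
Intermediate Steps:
129*l(5, -11/6) + 69 = 129*7 + 69 = 903 + 69 = 972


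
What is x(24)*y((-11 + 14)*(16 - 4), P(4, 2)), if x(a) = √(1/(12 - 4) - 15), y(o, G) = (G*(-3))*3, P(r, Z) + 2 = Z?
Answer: 0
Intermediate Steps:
P(r, Z) = -2 + Z
y(o, G) = -9*G (y(o, G) = -3*G*3 = -9*G)
x(a) = I*√238/4 (x(a) = √(1/8 - 15) = √(⅛ - 15) = √(-119/8) = I*√238/4)
x(24)*y((-11 + 14)*(16 - 4), P(4, 2)) = (I*√238/4)*(-9*(-2 + 2)) = (I*√238/4)*(-9*0) = (I*√238/4)*0 = 0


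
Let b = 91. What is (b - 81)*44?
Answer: 440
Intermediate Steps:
(b - 81)*44 = (91 - 81)*44 = 10*44 = 440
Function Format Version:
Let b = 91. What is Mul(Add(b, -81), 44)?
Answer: 440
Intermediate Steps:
Mul(Add(b, -81), 44) = Mul(Add(91, -81), 44) = Mul(10, 44) = 440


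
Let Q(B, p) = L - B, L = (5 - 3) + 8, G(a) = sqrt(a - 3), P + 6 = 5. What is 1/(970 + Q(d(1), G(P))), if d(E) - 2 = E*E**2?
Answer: 1/977 ≈ 0.0010235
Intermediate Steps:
P = -1 (P = -6 + 5 = -1)
G(a) = sqrt(-3 + a)
d(E) = 2 + E**3 (d(E) = 2 + E*E**2 = 2 + E**3)
L = 10 (L = 2 + 8 = 10)
Q(B, p) = 10 - B
1/(970 + Q(d(1), G(P))) = 1/(970 + (10 - (2 + 1**3))) = 1/(970 + (10 - (2 + 1))) = 1/(970 + (10 - 1*3)) = 1/(970 + (10 - 3)) = 1/(970 + 7) = 1/977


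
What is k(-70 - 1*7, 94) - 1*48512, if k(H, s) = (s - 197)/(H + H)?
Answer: -7470745/154 ≈ -48511.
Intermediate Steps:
k(H, s) = (-197 + s)/(2*H) (k(H, s) = (-197 + s)/((2*H)) = (-197 + s)*(1/(2*H)) = (-197 + s)/(2*H))
k(-70 - 1*7, 94) - 1*48512 = (-197 + 94)/(2*(-70 - 1*7)) - 1*48512 = (1/2)*(-103)/(-70 - 7) - 48512 = (1/2)*(-103)/(-77) - 48512 = (1/2)*(-1/77)*(-103) - 48512 = 103/154 - 48512 = -7470745/154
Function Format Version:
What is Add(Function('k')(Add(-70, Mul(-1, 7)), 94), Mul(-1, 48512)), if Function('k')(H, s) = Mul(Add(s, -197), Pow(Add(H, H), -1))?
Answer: Rational(-7470745, 154) ≈ -48511.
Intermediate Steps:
Function('k')(H, s) = Mul(Rational(1, 2), Pow(H, -1), Add(-197, s)) (Function('k')(H, s) = Mul(Add(-197, s), Pow(Mul(2, H), -1)) = Mul(Add(-197, s), Mul(Rational(1, 2), Pow(H, -1))) = Mul(Rational(1, 2), Pow(H, -1), Add(-197, s)))
Add(Function('k')(Add(-70, Mul(-1, 7)), 94), Mul(-1, 48512)) = Add(Mul(Rational(1, 2), Pow(Add(-70, Mul(-1, 7)), -1), Add(-197, 94)), Mul(-1, 48512)) = Add(Mul(Rational(1, 2), Pow(Add(-70, -7), -1), -103), -48512) = Add(Mul(Rational(1, 2), Pow(-77, -1), -103), -48512) = Add(Mul(Rational(1, 2), Rational(-1, 77), -103), -48512) = Add(Rational(103, 154), -48512) = Rational(-7470745, 154)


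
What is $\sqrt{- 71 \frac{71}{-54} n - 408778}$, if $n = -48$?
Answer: $\frac{i \sqrt{3719330}}{3} \approx 642.85 i$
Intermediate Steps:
$\sqrt{- 71 \frac{71}{-54} n - 408778} = \sqrt{- 71 \frac{71}{-54} \left(-48\right) - 408778} = \sqrt{- 71 \cdot 71 \left(- \frac{1}{54}\right) \left(-48\right) - 408778} = \sqrt{\left(-71\right) \left(- \frac{71}{54}\right) \left(-48\right) - 408778} = \sqrt{\frac{5041}{54} \left(-48\right) - 408778} = \sqrt{- \frac{40328}{9} - 408778} = \sqrt{- \frac{3719330}{9}} = \frac{i \sqrt{3719330}}{3}$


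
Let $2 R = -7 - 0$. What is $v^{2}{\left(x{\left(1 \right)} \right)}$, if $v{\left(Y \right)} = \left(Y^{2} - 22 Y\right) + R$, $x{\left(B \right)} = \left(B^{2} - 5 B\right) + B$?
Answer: $\frac{20449}{4} \approx 5112.3$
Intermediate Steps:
$R = - \frac{7}{2}$ ($R = \frac{-7 - 0}{2} = \frac{-7 + 0}{2} = \frac{1}{2} \left(-7\right) = - \frac{7}{2} \approx -3.5$)
$x{\left(B \right)} = B^{2} - 4 B$
$v{\left(Y \right)} = - \frac{7}{2} + Y^{2} - 22 Y$ ($v{\left(Y \right)} = \left(Y^{2} - 22 Y\right) - \frac{7}{2} = - \frac{7}{2} + Y^{2} - 22 Y$)
$v^{2}{\left(x{\left(1 \right)} \right)} = \left(- \frac{7}{2} + \left(1 \left(-4 + 1\right)\right)^{2} - 22 \cdot 1 \left(-4 + 1\right)\right)^{2} = \left(- \frac{7}{2} + \left(1 \left(-3\right)\right)^{2} - 22 \cdot 1 \left(-3\right)\right)^{2} = \left(- \frac{7}{2} + \left(-3\right)^{2} - -66\right)^{2} = \left(- \frac{7}{2} + 9 + 66\right)^{2} = \left(\frac{143}{2}\right)^{2} = \frac{20449}{4}$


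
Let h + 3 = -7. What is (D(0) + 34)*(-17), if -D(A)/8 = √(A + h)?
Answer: -578 + 136*I*√10 ≈ -578.0 + 430.07*I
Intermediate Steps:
h = -10 (h = -3 - 7 = -10)
D(A) = -8*√(-10 + A) (D(A) = -8*√(A - 10) = -8*√(-10 + A))
(D(0) + 34)*(-17) = (-8*√(-10 + 0) + 34)*(-17) = (-8*I*√10 + 34)*(-17) = (34 - 8*I*√10)*(-17) = -578 + 136*I*√10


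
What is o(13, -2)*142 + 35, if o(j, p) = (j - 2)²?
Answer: 17217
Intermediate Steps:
o(j, p) = (-2 + j)²
o(13, -2)*142 + 35 = (-2 + 13)²*142 + 35 = 11²*142 + 35 = 121*142 + 35 = 17182 + 35 = 17217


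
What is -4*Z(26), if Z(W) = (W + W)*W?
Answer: -5408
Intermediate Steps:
Z(W) = 2*W² (Z(W) = (2*W)*W = 2*W²)
-4*Z(26) = -8*26² = -8*676 = -4*1352 = -5408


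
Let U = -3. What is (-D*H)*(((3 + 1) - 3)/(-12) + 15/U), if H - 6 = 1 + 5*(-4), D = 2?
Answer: -793/6 ≈ -132.17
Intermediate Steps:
H = -13 (H = 6 + (1 + 5*(-4)) = 6 + (1 - 20) = 6 - 19 = -13)
(-D*H)*(((3 + 1) - 3)/(-12) + 15/U) = (-2*(-13))*(((3 + 1) - 3)/(-12) + 15/(-3)) = (-1*(-26))*((4 - 3)*(-1/12) + 15*(-1/3)) = 26*(1*(-1/12) - 5) = 26*(-1/12 - 5) = 26*(-61/12) = -793/6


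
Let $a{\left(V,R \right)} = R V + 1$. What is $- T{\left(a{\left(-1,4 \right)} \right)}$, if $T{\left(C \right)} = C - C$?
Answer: $0$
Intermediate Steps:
$a{\left(V,R \right)} = 1 + R V$
$T{\left(C \right)} = 0$
$- T{\left(a{\left(-1,4 \right)} \right)} = \left(-1\right) 0 = 0$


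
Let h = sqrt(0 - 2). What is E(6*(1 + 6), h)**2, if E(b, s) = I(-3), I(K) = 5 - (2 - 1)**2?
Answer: 16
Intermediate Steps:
h = I*sqrt(2) (h = sqrt(-2) = I*sqrt(2) ≈ 1.4142*I)
I(K) = 4 (I(K) = 5 - 1*1**2 = 5 - 1*1 = 5 - 1 = 4)
E(b, s) = 4
E(6*(1 + 6), h)**2 = 4**2 = 16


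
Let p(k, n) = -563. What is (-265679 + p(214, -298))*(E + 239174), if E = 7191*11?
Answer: -84738172550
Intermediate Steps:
E = 79101
(-265679 + p(214, -298))*(E + 239174) = (-265679 - 563)*(79101 + 239174) = -266242*318275 = -84738172550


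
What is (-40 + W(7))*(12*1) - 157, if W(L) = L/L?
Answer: -625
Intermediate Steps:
W(L) = 1
(-40 + W(7))*(12*1) - 157 = (-40 + 1)*(12*1) - 157 = -39*12 - 157 = -468 - 157 = -625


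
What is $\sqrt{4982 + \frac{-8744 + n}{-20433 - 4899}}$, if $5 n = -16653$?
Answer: $\frac{\sqrt{19983163810845}}{63330} \approx 70.587$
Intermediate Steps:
$n = - \frac{16653}{5}$ ($n = \frac{1}{5} \left(-16653\right) = - \frac{16653}{5} \approx -3330.6$)
$\sqrt{4982 + \frac{-8744 + n}{-20433 - 4899}} = \sqrt{4982 + \frac{-8744 - \frac{16653}{5}}{-20433 - 4899}} = \sqrt{4982 - \frac{60373}{5 \left(-25332\right)}} = \sqrt{4982 - - \frac{60373}{126660}} = \sqrt{4982 + \frac{60373}{126660}} = \sqrt{\frac{631080493}{126660}} = \frac{\sqrt{19983163810845}}{63330}$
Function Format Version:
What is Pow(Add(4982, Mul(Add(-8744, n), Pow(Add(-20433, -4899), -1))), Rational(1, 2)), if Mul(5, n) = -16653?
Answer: Mul(Rational(1, 63330), Pow(19983163810845, Rational(1, 2))) ≈ 70.587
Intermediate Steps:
n = Rational(-16653, 5) (n = Mul(Rational(1, 5), -16653) = Rational(-16653, 5) ≈ -3330.6)
Pow(Add(4982, Mul(Add(-8744, n), Pow(Add(-20433, -4899), -1))), Rational(1, 2)) = Pow(Add(4982, Mul(Add(-8744, Rational(-16653, 5)), Pow(Add(-20433, -4899), -1))), Rational(1, 2)) = Pow(Add(4982, Mul(Rational(-60373, 5), Pow(-25332, -1))), Rational(1, 2)) = Pow(Add(4982, Mul(Rational(-60373, 5), Rational(-1, 25332))), Rational(1, 2)) = Pow(Add(4982, Rational(60373, 126660)), Rational(1, 2)) = Pow(Rational(631080493, 126660), Rational(1, 2)) = Mul(Rational(1, 63330), Pow(19983163810845, Rational(1, 2)))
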